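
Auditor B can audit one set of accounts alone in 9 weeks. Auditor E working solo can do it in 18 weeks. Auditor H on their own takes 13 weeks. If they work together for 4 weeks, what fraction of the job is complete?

38/39

Combined rate: 1/9 + 1/18 + 1/13 = (26 + 13 + 18)/234 = 57/234 = 19/78 per week.
In 4 weeks they complete 4·19/78 = 38/39 of the job.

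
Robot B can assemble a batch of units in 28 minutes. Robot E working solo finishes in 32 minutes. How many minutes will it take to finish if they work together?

224/15 minutes

Combined rate: 1/28 + 1/32 = (8 + 7)/224 = 15/224 per minute.
Time = 1 ÷ (15/224) = 224/15 minutes.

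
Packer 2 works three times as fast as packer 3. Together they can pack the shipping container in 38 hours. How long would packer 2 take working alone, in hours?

Let packer 3's rate be r; then packer 2's rate is 3r, so together (3 + 1)r = 4r = 1/38.
Thus r = 1/152 per hour.
Packer 3 alone: 152 hours; packer 2 alone: 152/3 hours.

152/3 hours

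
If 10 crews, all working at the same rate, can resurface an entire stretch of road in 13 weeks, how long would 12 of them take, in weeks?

Total work is 10·13 = 130 crew-weeks.
With 12 crews: 130/12 = 65/6 weeks.

65/6 weeks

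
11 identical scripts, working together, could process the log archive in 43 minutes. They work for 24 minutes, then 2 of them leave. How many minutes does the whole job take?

425/9 minutes

One script does 1/473 of the job per minute.
After 24 minutes with 11 scripts, 24/43 is done (19/43 left).
With 9 scripts the rate is 9/473, so the rest takes 19/43 ÷ 9/473 = 209/9 minutes.
Total = 24 + 209/9 = 425/9 minutes.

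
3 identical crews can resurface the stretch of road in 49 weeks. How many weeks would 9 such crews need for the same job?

49/3 weeks

Total work is 3·49 = 147 crew-weeks.
With 9 crews: 147/9 = 49/3 weeks.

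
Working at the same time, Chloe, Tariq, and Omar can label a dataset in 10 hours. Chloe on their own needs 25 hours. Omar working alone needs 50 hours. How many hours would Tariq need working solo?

25 hours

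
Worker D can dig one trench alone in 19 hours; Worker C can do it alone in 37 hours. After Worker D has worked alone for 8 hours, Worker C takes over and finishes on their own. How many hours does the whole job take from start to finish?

559/19 hours

In 8 hours Worker D does 8/19 of the job, leaving 11/19.
Worker C works at 1/37 per hour, so finishing takes 11/19 ÷ 1/37 = 407/19 hours.
Total time = 8 + 407/19 = 559/19 hours.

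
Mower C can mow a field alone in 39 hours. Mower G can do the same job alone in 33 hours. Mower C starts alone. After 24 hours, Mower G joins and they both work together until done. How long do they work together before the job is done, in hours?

55/8 hours

In the first 24 hours Mower C alone does 24/39 = 8/13 of the job, leaving 5/13.
Once everyone is working, combined rate: 1/39 + 1/33 = (11 + 13)/429 = 24/429 = 8/143 per hour.
Remaining 5/13 at 8/143 per hour takes 55/8 hours.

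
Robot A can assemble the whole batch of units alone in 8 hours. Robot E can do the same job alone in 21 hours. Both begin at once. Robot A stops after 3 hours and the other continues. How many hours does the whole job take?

In the first 3 hours the combined rate is 29/168, so 29/56 of the job is done, leaving 27/56.
After Robot A leaves the rate is 1/21 per hour; the remaining 27/56 takes 81/8 hours.
Total = 3 + 81/8 = 105/8 hours.

105/8 hours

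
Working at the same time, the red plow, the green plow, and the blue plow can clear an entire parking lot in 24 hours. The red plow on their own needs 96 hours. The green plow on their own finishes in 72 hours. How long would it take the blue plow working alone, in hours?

288/5 hours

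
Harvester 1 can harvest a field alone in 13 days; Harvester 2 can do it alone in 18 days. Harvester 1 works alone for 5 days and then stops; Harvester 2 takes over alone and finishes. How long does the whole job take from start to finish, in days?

209/13 days

In 5 days Harvester 1 does 5/13 of the job, leaving 8/13.
Harvester 2 works at 1/18 per day, so finishing takes 8/13 ÷ 1/18 = 144/13 days.
Total time = 5 + 144/13 = 209/13 days.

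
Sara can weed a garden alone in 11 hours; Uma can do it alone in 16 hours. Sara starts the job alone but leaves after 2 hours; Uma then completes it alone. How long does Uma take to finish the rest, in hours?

In 2 hours Sara does 2/11 of the job, leaving 9/11.
Uma works at 1/16 per hour, so finishing takes 9/11 ÷ 1/16 = 144/11 hours.

144/11 hours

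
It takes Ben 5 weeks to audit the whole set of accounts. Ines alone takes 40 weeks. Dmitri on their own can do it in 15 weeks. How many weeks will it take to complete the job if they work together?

24/7 weeks

Combined rate: 1/5 + 1/40 + 1/15 = (24 + 3 + 8)/120 = 35/120 = 7/24 per week.
Time = 1 ÷ (7/24) = 24/7 weeks.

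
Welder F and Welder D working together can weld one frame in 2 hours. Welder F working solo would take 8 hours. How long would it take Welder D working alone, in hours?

8/3 hours

Combined rate is 1/2 per hour.
Known contribution: 1/8 per hour.
So Welder D's rate is 1/2 − 1/8 = 3/8, meaning 8/3 hours alone.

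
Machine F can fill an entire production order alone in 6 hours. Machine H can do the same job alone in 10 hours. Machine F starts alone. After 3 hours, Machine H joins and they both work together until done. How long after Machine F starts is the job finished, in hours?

39/8 hours

In the first 3 hours Machine F alone does 3/6 = 1/2 of the job, leaving 1/2.
Once everyone is working, combined rate: 1/6 + 1/10 = (5 + 3)/30 = 8/30 = 4/15 per hour.
Remaining 1/2 at 4/15 per hour takes 15/8 hours.
Total from the start = 3 + 15/8 = 39/8 hours.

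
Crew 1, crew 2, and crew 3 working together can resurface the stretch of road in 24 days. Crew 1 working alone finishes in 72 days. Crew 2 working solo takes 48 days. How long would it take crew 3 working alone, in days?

144 days

Combined rate is 1/24 per day.
Known contribution: 1/72 + 1/48 = (2 + 3)/144 = 5/144 per day.
So crew 3's rate is 1/24 − 5/144 = 1/144, meaning 144 days alone.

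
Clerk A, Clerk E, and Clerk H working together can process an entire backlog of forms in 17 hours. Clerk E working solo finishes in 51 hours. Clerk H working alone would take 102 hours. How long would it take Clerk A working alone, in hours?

34 hours

Combined rate is 1/17 per hour.
Known contribution: 1/51 + 1/102 = (2 + 1)/102 = 3/102 = 1/34 per hour.
So Clerk A's rate is 1/17 − 1/34 = 1/34, meaning 34 hours alone.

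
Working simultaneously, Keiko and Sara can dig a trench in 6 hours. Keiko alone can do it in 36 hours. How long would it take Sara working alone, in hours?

36/5 hours

Combined rate is 1/6 per hour.
Known contribution: 1/36 per hour.
So Sara's rate is 1/6 − 1/36 = 5/36, meaning 36/5 hours alone.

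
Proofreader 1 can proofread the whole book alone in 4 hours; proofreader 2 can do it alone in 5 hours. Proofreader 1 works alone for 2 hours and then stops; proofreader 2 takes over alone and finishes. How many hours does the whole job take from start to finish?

In 2 hours proofreader 1 does 2/4 = 1/2 of the job, leaving 1/2.
Proofreader 2 works at 1/5 per hour, so finishing takes 1/2 ÷ 1/5 = 5/2 hours.
Total time = 2 + 5/2 = 9/2 hours.

9/2 hours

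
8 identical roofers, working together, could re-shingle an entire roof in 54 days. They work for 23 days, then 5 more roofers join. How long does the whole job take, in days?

One roofer does 1/432 of the job per day.
After 23 days with 8 roofers, 23/54 is done (31/54 left).
With 13 roofers the rate is 13/432, so the rest takes 31/54 ÷ 13/432 = 248/13 days.
Total = 23 + 248/13 = 547/13 days.

547/13 days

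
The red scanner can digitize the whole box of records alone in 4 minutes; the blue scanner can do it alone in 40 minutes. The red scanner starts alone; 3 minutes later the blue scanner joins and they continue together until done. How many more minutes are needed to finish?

In 3 minutes the red scanner does 3/4 of the job, leaving 1/4.
The red scanner and the blue scanner together work at 11/40 per minute, so finishing takes 1/4 ÷ 11/40 = 10/11 minutes.

10/11 minutes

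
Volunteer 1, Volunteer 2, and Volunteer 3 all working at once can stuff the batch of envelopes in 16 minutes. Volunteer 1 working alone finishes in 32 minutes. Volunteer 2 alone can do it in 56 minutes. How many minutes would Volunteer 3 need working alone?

224/3 minutes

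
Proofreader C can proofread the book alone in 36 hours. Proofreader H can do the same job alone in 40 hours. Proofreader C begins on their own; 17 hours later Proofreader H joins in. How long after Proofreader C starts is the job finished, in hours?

27 hours

In the first 17 hours Proofreader C alone does 17/36 of the job, leaving 19/36.
Once everyone is working, combined rate: 1/36 + 1/40 = (10 + 9)/360 = 19/360 per hour.
Remaining 19/36 at 19/360 per hour takes 10 hours.
Total from the start = 17 + 10 = 27 hours.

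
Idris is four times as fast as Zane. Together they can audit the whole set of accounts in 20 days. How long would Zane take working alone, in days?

100 days

Let Zane's rate be r; then Idris's rate is 4r, so together (4 + 1)r = 5r = 1/20.
Thus r = 1/100 per day.
Zane alone: 100 days; Idris alone: 25 days.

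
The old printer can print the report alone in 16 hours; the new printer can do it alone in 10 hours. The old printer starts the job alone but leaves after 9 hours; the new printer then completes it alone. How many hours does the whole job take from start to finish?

In 9 hours the old printer does 9/16 of the job, leaving 7/16.
The new printer works at 1/10 per hour, so finishing takes 7/16 ÷ 1/10 = 35/8 hours.
Total time = 9 + 35/8 = 107/8 hours.

107/8 hours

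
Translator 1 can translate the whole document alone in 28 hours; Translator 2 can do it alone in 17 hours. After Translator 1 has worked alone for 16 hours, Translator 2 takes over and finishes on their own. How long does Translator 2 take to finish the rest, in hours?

51/7 hours

In 16 hours Translator 1 does 16/28 = 4/7 of the job, leaving 3/7.
Translator 2 works at 1/17 per hour, so finishing takes 3/7 ÷ 1/17 = 51/7 hours.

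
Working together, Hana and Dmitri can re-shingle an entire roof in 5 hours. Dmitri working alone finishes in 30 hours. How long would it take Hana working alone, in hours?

6 hours

Combined rate is 1/5 per hour.
Known contribution: 1/30 per hour.
So Hana's rate is 1/5 − 1/30 = 1/6, meaning 6 hours alone.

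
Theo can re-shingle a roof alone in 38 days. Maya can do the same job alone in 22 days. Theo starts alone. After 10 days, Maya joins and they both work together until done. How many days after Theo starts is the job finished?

304/15 days

In the first 10 days Theo alone does 10/38 = 5/19 of the job, leaving 14/19.
Once everyone is working, combined rate: 1/38 + 1/22 = (11 + 19)/418 = 30/418 = 15/209 per day.
Remaining 14/19 at 15/209 per day takes 154/15 days.
Total from the start = 10 + 154/15 = 304/15 days.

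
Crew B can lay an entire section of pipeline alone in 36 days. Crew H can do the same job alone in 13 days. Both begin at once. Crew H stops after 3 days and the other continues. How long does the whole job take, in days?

360/13 days

In the first 3 days the combined rate is 49/468, so 49/156 of the job is done, leaving 107/156.
After Crew H leaves the rate is 1/36 per day; the remaining 107/156 takes 321/13 days.
Total = 3 + 321/13 = 360/13 days.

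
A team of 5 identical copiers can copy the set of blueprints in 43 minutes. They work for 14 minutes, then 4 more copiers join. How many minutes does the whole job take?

One copier does 1/215 of the job per minute.
After 14 minutes with 5 copiers, 14/43 is done (29/43 left).
With 9 copiers the rate is 9/215, so the rest takes 29/43 ÷ 9/215 = 145/9 minutes.
Total = 14 + 145/9 = 271/9 minutes.

271/9 minutes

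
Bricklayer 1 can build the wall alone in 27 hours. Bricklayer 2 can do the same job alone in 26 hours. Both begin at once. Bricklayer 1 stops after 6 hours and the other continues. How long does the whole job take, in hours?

182/9 hours

In the first 6 hours the combined rate is 53/702, so 53/117 of the job is done, leaving 64/117.
After bricklayer 1 leaves the rate is 1/26 per hour; the remaining 64/117 takes 128/9 hours.
Total = 6 + 128/9 = 182/9 hours.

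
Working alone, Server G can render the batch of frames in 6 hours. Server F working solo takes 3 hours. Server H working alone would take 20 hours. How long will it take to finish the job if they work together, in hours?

Combined rate: 1/6 + 1/3 + 1/20 = (10 + 20 + 3)/60 = 33/60 = 11/20 per hour.
Time = 1 ÷ (11/20) = 20/11 hours.

20/11 hours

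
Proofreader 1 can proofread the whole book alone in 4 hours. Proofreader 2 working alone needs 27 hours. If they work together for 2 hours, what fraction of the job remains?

Combined rate: 1/4 + 1/27 = (27 + 4)/108 = 31/108 per hour.
In 2 hours they complete 2·31/108 = 31/54 of the job.
So 23/54 remains.

23/54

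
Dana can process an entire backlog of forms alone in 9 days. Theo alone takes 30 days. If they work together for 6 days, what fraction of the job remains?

Combined rate: 1/9 + 1/30 = (10 + 3)/90 = 13/90 per day.
In 6 days they complete 6·13/90 = 13/15 of the job.
So 2/15 remains.

2/15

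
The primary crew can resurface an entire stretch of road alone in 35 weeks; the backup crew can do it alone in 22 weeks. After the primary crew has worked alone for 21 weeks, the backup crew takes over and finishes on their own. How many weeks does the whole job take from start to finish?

149/5 weeks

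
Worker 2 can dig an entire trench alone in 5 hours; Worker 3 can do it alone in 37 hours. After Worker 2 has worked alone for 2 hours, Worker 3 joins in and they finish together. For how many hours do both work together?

37/14 hours

In 2 hours Worker 2 does 2/5 of the job, leaving 3/5.
Worker 2 and Worker 3 together work at 42/185 per hour, so finishing takes 3/5 ÷ 42/185 = 37/14 hours.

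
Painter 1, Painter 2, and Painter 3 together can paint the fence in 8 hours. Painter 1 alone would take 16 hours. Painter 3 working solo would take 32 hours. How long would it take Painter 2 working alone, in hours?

Combined rate is 1/8 per hour.
Known contribution: 1/16 + 1/32 = (2 + 1)/32 = 3/32 per hour.
So Painter 2's rate is 1/8 − 3/32 = 1/32, meaning 32 hours alone.

32 hours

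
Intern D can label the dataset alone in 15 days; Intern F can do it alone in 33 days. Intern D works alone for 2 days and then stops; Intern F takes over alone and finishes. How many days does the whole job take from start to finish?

In 2 days Intern D does 2/15 of the job, leaving 13/15.
Intern F works at 1/33 per day, so finishing takes 13/15 ÷ 1/33 = 143/5 days.
Total time = 2 + 143/5 = 153/5 days.

153/5 days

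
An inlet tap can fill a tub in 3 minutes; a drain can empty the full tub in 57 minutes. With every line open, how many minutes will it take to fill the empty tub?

Net rate = 1/3 − 1/57 = (19 − 1)/57 = 18/57 = 6/19 per minute.
Filling time = 1 ÷ (6/19) = 19/6 minutes.

19/6 minutes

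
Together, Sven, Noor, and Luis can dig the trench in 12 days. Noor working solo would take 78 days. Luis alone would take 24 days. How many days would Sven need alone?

Combined rate is 1/12 per day.
Known contribution: 1/78 + 1/24 = (4 + 13)/312 = 17/312 per day.
So Sven's rate is 1/12 − 17/312 = 3/104, meaning 104/3 days alone.

104/3 days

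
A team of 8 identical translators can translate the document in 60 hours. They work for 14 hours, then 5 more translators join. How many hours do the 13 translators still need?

368/13 hours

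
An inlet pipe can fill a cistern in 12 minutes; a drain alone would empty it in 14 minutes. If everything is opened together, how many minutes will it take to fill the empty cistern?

84 minutes

Net rate = 1/12 − 1/14 = (7 − 6)/84 = 1/84 per minute.
Filling time = 1 ÷ (1/84) = 84 minutes.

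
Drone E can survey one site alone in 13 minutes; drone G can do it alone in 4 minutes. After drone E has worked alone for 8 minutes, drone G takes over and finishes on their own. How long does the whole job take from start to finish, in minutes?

124/13 minutes

In 8 minutes drone E does 8/13 of the job, leaving 5/13.
Drone G works at 1/4 per minute, so finishing takes 5/13 ÷ 1/4 = 20/13 minutes.
Total time = 8 + 20/13 = 124/13 minutes.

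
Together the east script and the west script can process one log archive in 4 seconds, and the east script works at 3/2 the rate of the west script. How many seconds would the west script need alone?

Let the west script's rate be r; then the east script's rate is (3/2)r, so together (3/2 + 1)r = (5/2)r = 1/4.
Thus r = 1/10 per second.
The west script alone: 10 seconds; the east script alone: 20/3 seconds.

10 seconds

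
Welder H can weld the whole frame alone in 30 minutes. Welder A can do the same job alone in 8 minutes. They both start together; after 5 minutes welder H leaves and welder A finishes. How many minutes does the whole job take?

20/3 minutes

In the first 5 minutes the combined rate is 19/120, so 19/24 of the job is done, leaving 5/24.
After welder H leaves the rate is 1/8 per minute; the remaining 5/24 takes 5/3 minutes.
Total = 5 + 5/3 = 20/3 minutes.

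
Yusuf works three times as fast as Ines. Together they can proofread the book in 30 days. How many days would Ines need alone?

120 days

Let Ines's rate be r; then Yusuf's rate is 3r, so together (3 + 1)r = 4r = 1/30.
Thus r = 1/120 per day.
Ines alone: 120 days; Yusuf alone: 40 days.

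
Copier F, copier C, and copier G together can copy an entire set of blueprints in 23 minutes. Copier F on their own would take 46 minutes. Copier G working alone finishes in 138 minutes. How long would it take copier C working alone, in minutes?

Combined rate is 1/23 per minute.
Known contribution: 1/46 + 1/138 = (3 + 1)/138 = 4/138 = 2/69 per minute.
So copier C's rate is 1/23 − 2/69 = 1/69, meaning 69 minutes alone.

69 minutes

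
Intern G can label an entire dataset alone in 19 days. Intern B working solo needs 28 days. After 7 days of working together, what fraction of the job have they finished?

47/76

Combined rate: 1/19 + 1/28 = (28 + 19)/532 = 47/532 per day.
In 7 days they complete 7·47/532 = 47/76 of the job.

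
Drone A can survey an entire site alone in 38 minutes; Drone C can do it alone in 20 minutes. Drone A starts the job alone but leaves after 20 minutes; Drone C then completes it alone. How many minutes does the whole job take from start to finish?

In 20 minutes Drone A does 20/38 = 10/19 of the job, leaving 9/19.
Drone C works at 1/20 per minute, so finishing takes 9/19 ÷ 1/20 = 180/19 minutes.
Total time = 20 + 180/19 = 560/19 minutes.

560/19 minutes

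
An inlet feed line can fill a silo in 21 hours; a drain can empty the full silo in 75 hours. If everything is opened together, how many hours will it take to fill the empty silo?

175/6 hours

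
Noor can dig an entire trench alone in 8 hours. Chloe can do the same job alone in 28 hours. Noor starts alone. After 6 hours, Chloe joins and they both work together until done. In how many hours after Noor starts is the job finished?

In the first 6 hours Noor alone does 6/8 = 3/4 of the job, leaving 1/4.
Once everyone is working, combined rate: 1/8 + 1/28 = (7 + 2)/56 = 9/56 per hour.
Remaining 1/4 at 9/56 per hour takes 14/9 hours.
Total from the start = 6 + 14/9 = 68/9 hours.

68/9 hours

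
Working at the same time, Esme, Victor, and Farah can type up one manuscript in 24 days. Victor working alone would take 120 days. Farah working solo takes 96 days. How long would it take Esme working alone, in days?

Combined rate is 1/24 per day.
Known contribution: 1/120 + 1/96 = (4 + 5)/480 = 9/480 = 3/160 per day.
So Esme's rate is 1/24 − 3/160 = 11/480, meaning 480/11 days alone.

480/11 days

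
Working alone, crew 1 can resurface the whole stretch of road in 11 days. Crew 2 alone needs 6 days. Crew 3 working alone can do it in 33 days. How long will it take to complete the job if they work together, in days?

Combined rate: 1/11 + 1/6 + 1/33 = (6 + 11 + 2)/66 = 19/66 per day.
Time = 1 ÷ (19/66) = 66/19 days.

66/19 days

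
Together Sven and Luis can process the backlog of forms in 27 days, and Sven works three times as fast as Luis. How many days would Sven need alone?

36 days

Let Luis's rate be r; then Sven's rate is 3r, so together (3 + 1)r = 4r = 1/27.
Thus r = 1/108 per day.
Luis alone: 108 days; Sven alone: 36 days.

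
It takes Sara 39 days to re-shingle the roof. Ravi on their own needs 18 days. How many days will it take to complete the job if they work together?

234/19 days

Combined rate: 1/39 + 1/18 = (6 + 13)/234 = 19/234 per day.
Time = 1 ÷ (19/234) = 234/19 days.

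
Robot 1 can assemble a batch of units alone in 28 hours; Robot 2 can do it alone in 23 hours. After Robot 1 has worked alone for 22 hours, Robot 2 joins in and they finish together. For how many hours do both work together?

In 22 hours Robot 1 does 22/28 = 11/14 of the job, leaving 3/14.
Robot 1 and Robot 2 together work at 51/644 per hour, so finishing takes 3/14 ÷ 51/644 = 46/17 hours.

46/17 hours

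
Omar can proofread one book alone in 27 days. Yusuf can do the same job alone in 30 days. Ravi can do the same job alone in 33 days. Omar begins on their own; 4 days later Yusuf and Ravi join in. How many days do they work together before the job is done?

110/13 days

In the first 4 days Omar alone does 4/27 of the job, leaving 23/27.
Once everyone is working, combined rate: 1/27 + 1/30 + 1/33 = (110 + 99 + 90)/2970 = 299/2970 per day.
Remaining 23/27 at 299/2970 per day takes 110/13 days.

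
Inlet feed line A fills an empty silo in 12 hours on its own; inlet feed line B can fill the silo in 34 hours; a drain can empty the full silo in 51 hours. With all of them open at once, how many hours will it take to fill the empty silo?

Net rate = 1/12 + 1/34 − 1/51 = (17 + 6 − 4)/204 = 19/204 per hour.
Filling time = 1 ÷ (19/204) = 204/19 hours.

204/19 hours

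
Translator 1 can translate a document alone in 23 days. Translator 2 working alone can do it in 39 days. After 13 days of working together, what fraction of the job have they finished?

Combined rate: 1/23 + 1/39 = (39 + 23)/897 = 62/897 per day.
In 13 days they complete 13·62/897 = 62/69 of the job.

62/69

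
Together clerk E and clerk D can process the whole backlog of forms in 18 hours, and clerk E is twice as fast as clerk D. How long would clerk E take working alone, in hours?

Let clerk D's rate be r; then clerk E's rate is 2r, so together (2 + 1)r = 3r = 1/18.
Thus r = 1/54 per hour.
Clerk D alone: 54 hours; clerk E alone: 27 hours.

27 hours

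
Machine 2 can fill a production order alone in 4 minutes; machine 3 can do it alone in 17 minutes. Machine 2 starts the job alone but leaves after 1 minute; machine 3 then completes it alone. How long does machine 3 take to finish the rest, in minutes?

In 1 minute machine 2 does 1/4 of the job, leaving 3/4.
Machine 3 works at 1/17 per minute, so finishing takes 3/4 ÷ 1/17 = 51/4 minutes.

51/4 minutes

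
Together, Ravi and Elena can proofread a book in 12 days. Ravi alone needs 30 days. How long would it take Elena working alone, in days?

Combined rate is 1/12 per day.
Known contribution: 1/30 per day.
So Elena's rate is 1/12 − 1/30 = 1/20, meaning 20 days alone.

20 days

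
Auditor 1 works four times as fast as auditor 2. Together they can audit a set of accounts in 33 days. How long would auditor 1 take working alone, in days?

Let auditor 2's rate be r; then auditor 1's rate is 4r, so together (4 + 1)r = 5r = 1/33.
Thus r = 1/165 per day.
Auditor 2 alone: 165 days; auditor 1 alone: 165/4 days.

165/4 days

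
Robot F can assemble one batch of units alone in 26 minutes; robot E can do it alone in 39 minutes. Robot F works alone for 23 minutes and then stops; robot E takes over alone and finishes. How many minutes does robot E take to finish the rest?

9/2 minutes

In 23 minutes robot F does 23/26 of the job, leaving 3/26.
Robot E works at 1/39 per minute, so finishing takes 3/26 ÷ 1/39 = 9/2 minutes.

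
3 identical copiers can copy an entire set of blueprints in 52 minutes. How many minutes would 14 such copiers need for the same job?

78/7 minutes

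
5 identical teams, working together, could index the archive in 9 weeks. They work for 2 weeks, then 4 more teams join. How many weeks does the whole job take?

53/9 weeks

One team does 1/45 of the job per week.
After 2 weeks with 5 teams, 2/9 is done (7/9 left).
With 9 teams the rate is 9/45 = 1/5, so the rest takes 7/9 ÷ 1/5 = 35/9 weeks.
Total = 2 + 35/9 = 53/9 weeks.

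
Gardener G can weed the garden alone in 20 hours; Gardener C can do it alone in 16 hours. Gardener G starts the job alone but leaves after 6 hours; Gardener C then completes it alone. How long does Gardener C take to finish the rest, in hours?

In 6 hours Gardener G does 6/20 = 3/10 of the job, leaving 7/10.
Gardener C works at 1/16 per hour, so finishing takes 7/10 ÷ 1/16 = 56/5 hours.

56/5 hours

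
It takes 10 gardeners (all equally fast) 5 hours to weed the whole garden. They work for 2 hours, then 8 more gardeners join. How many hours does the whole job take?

One gardener does 1/50 of the job per hour.
After 2 hours with 10 gardeners, 2/5 is done (3/5 left).
With 18 gardeners the rate is 18/50 = 9/25, so the rest takes 3/5 ÷ 9/25 = 5/3 hours.
Total = 2 + 5/3 = 11/3 hours.

11/3 hours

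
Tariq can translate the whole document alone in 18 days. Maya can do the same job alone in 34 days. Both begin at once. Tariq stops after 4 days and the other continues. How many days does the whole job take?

In the first 4 days the combined rate is 13/153, so 52/153 of the job is done, leaving 101/153.
After Tariq leaves the rate is 1/34 per day; the remaining 101/153 takes 202/9 days.
Total = 4 + 202/9 = 238/9 days.

238/9 days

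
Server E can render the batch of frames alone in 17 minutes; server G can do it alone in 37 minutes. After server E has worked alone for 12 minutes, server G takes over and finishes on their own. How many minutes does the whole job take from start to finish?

In 12 minutes server E does 12/17 of the job, leaving 5/17.
Server G works at 1/37 per minute, so finishing takes 5/17 ÷ 1/37 = 185/17 minutes.
Total time = 12 + 185/17 = 389/17 minutes.

389/17 minutes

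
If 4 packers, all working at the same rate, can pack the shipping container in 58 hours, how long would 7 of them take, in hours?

232/7 hours

Total work is 4·58 = 232 packer-hours.
With 7 packers: 232/7 hours.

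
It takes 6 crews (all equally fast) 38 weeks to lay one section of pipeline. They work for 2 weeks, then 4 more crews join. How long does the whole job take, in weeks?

118/5 weeks

One crew does 1/228 of the job per week.
After 2 weeks with 6 crews, 1/19 is done (18/19 left).
With 10 crews the rate is 10/228 = 5/114, so the rest takes 18/19 ÷ 5/114 = 108/5 weeks.
Total = 2 + 108/5 = 118/5 weeks.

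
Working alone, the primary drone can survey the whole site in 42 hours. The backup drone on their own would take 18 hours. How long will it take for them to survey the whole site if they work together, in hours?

Combined rate: 1/42 + 1/18 = (3 + 7)/126 = 10/126 = 5/63 per hour.
Time = 1 ÷ (5/63) = 63/5 hours.

63/5 hours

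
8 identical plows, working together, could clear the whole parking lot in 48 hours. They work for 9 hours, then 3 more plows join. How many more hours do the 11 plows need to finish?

312/11 hours

One plow does 1/384 of the job per hour.
After 9 hours with 8 plows, 3/16 is done (13/16 left).
With 11 plows the rate is 11/384, so the rest takes 13/16 ÷ 11/384 = 312/11 hours.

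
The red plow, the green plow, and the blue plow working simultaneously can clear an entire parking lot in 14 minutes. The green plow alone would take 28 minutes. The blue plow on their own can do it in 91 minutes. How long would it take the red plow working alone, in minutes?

364/9 minutes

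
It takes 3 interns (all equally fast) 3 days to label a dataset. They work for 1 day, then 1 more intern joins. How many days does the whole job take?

5/2 days

One intern does 1/9 of the job per day.
After 1 day with 3 interns, 1/3 is done (2/3 left).
With 4 interns the rate is 4/9, so the rest takes 2/3 ÷ 4/9 = 3/2 days.
Total = 1 + 3/2 = 5/2 days.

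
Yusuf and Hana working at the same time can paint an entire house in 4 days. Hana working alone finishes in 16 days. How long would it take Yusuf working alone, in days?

Combined rate is 1/4 per day.
Known contribution: 1/16 per day.
So Yusuf's rate is 1/4 − 1/16 = 3/16, meaning 16/3 days alone.

16/3 days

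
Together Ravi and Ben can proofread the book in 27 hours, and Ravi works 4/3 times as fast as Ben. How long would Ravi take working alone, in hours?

189/4 hours

Let Ben's rate be r; then Ravi's rate is (4/3)r, so together (4/3 + 1)r = (7/3)r = 1/27.
Thus r = 1/63 per hour.
Ben alone: 63 hours; Ravi alone: 189/4 hours.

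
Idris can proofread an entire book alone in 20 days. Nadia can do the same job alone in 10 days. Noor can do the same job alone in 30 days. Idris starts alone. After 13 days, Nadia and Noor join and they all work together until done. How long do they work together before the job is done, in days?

In the first 13 days Idris alone does 13/20 of the job, leaving 7/20.
Once everyone is working, combined rate: 1/20 + 1/10 + 1/30 = (3 + 6 + 2)/60 = 11/60 per day.
Remaining 7/20 at 11/60 per day takes 21/11 days.

21/11 days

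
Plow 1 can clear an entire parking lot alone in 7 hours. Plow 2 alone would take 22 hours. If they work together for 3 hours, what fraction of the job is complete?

Combined rate: 1/7 + 1/22 = (22 + 7)/154 = 29/154 per hour.
In 3 hours they complete 3·29/154 = 87/154 of the job.

87/154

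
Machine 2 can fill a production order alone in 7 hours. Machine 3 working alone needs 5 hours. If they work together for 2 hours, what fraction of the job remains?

11/35

Combined rate: 1/7 + 1/5 = (5 + 7)/35 = 12/35 per hour.
In 2 hours they complete 2·12/35 = 24/35 of the job.
So 11/35 remains.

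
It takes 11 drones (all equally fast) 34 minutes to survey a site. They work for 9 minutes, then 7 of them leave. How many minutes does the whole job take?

311/4 minutes

One drone does 1/374 of the job per minute.
After 9 minutes with 11 drones, 9/34 is done (25/34 left).
With 4 drones the rate is 4/374 = 2/187, so the rest takes 25/34 ÷ 2/187 = 275/4 minutes.
Total = 9 + 275/4 = 311/4 minutes.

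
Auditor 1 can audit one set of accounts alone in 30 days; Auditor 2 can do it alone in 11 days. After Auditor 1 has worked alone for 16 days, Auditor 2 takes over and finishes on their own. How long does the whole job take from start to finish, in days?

317/15 days

In 16 days Auditor 1 does 16/30 = 8/15 of the job, leaving 7/15.
Auditor 2 works at 1/11 per day, so finishing takes 7/15 ÷ 1/11 = 77/15 days.
Total time = 16 + 77/15 = 317/15 days.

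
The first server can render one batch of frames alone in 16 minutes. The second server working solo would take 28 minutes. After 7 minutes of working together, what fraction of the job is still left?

5/16

Combined rate: 1/16 + 1/28 = (7 + 4)/112 = 11/112 per minute.
In 7 minutes they complete 7·11/112 = 11/16 of the job.
So 5/16 remains.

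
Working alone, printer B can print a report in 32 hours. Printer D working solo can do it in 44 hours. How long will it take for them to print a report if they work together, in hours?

352/19 hours

Combined rate: 1/32 + 1/44 = (11 + 8)/352 = 19/352 per hour.
Time = 1 ÷ (19/352) = 352/19 hours.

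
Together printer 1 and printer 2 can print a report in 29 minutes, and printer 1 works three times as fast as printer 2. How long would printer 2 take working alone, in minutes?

Let printer 2's rate be r; then printer 1's rate is 3r, so together (3 + 1)r = 4r = 1/29.
Thus r = 1/116 per minute.
Printer 2 alone: 116 minutes; printer 1 alone: 116/3 minutes.

116 minutes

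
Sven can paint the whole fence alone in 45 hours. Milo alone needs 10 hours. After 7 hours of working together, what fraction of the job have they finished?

Combined rate: 1/45 + 1/10 = (2 + 9)/90 = 11/90 per hour.
In 7 hours they complete 7·11/90 = 77/90 of the job.

77/90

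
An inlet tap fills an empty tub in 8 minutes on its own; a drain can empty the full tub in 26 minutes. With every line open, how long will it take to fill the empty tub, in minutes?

Net rate = 1/8 − 1/26 = (13 − 4)/104 = 9/104 per minute.
Filling time = 1 ÷ (9/104) = 104/9 minutes.

104/9 minutes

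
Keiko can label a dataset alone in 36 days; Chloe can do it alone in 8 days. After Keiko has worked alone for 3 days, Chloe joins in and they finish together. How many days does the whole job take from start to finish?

9 days

In 3 days Keiko does 3/36 = 1/12 of the job, leaving 11/12.
Keiko and Chloe together work at 11/72 per day, so finishing takes 11/12 ÷ 11/72 = 6 days.
Total time = 3 + 6 = 9 days.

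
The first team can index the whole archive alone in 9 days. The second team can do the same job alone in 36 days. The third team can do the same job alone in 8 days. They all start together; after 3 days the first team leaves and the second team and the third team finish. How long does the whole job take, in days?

In the first 3 days the combined rate is 19/72, so 19/24 of the job is done, leaving 5/24.
After the first team leaves the rate is 11/72 per day; the remaining 5/24 takes 15/11 days.
Total = 3 + 15/11 = 48/11 days.

48/11 days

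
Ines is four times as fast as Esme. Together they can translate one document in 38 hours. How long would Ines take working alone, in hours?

95/2 hours

Let Esme's rate be r; then Ines's rate is 4r, so together (4 + 1)r = 5r = 1/38.
Thus r = 1/190 per hour.
Esme alone: 190 hours; Ines alone: 95/2 hours.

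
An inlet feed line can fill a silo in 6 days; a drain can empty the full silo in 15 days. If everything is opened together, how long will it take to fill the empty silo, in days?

10 days

Net rate = 1/6 − 1/15 = (5 − 2)/30 = 3/30 = 1/10 per day.
Filling time = 1 ÷ (1/10) = 10 days.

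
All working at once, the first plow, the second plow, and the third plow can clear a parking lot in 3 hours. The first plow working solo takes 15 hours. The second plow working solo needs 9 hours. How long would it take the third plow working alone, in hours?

45/7 hours

Combined rate is 1/3 per hour.
Known contribution: 1/15 + 1/9 = (3 + 5)/45 = 8/45 per hour.
So the third plow's rate is 1/3 − 8/45 = 7/45, meaning 45/7 hours alone.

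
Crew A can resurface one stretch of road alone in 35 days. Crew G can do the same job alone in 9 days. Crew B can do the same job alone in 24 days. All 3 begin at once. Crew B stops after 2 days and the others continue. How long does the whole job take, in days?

In the first 2 days the combined rate is 457/2520, so 457/1260 of the job is done, leaving 803/1260.
After Crew B leaves the rate is 44/315 per day; the remaining 803/1260 takes 73/16 days.
Total = 2 + 73/16 = 105/16 days.

105/16 days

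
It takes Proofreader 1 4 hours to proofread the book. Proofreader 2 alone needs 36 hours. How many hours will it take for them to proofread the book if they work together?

18/5 hours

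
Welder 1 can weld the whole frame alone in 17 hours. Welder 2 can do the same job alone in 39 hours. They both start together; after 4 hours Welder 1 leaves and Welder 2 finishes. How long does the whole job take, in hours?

507/17 hours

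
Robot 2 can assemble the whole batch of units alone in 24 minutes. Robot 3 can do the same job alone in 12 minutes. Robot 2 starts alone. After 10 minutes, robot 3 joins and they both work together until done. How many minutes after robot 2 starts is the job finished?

In the first 10 minutes robot 2 alone does 10/24 = 5/12 of the job, leaving 7/12.
Once everyone is working, combined rate: 1/24 + 1/12 = (1 + 2)/24 = 3/24 = 1/8 per minute.
Remaining 7/12 at 1/8 per minute takes 14/3 minutes.
Total from the start = 10 + 14/3 = 44/3 minutes.

44/3 minutes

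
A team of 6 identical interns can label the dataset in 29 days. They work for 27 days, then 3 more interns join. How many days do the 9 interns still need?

4/3 days

One intern does 1/174 of the job per day.
After 27 days with 6 interns, 27/29 is done (2/29 left).
With 9 interns the rate is 9/174 = 3/58, so the rest takes 2/29 ÷ 3/58 = 4/3 days.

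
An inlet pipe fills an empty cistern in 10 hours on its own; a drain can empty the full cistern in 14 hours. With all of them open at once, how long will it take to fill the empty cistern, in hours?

35 hours

Net rate = 1/10 − 1/14 = (7 − 5)/70 = 2/70 = 1/35 per hour.
Filling time = 1 ÷ (1/35) = 35 hours.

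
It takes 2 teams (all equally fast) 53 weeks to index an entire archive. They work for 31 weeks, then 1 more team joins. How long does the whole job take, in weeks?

One team does 1/106 of the job per week.
After 31 weeks with 2 teams, 31/53 is done (22/53 left).
With 3 teams the rate is 3/106, so the rest takes 22/53 ÷ 3/106 = 44/3 weeks.
Total = 31 + 44/3 = 137/3 weeks.

137/3 weeks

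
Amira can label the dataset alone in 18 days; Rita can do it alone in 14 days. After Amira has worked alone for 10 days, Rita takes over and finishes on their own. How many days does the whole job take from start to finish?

In 10 days Amira does 10/18 = 5/9 of the job, leaving 4/9.
Rita works at 1/14 per day, so finishing takes 4/9 ÷ 1/14 = 56/9 days.
Total time = 10 + 56/9 = 146/9 days.

146/9 days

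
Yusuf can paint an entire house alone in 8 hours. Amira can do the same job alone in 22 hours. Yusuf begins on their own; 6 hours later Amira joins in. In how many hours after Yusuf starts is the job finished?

In the first 6 hours Yusuf alone does 6/8 = 3/4 of the job, leaving 1/4.
Once everyone is working, combined rate: 1/8 + 1/22 = (11 + 4)/88 = 15/88 per hour.
Remaining 1/4 at 15/88 per hour takes 22/15 hours.
Total from the start = 6 + 22/15 = 112/15 hours.

112/15 hours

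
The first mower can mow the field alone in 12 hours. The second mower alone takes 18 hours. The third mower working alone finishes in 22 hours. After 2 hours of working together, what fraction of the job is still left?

Combined rate: 1/12 + 1/18 + 1/22 = (33 + 22 + 18)/396 = 73/396 per hour.
In 2 hours they complete 2·73/396 = 73/198 of the job.
So 125/198 remains.

125/198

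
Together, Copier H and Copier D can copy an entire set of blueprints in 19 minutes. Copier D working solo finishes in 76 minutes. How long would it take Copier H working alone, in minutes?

Combined rate is 1/19 per minute.
Known contribution: 1/76 per minute.
So Copier H's rate is 1/19 − 1/76 = 3/76, meaning 76/3 minutes alone.

76/3 minutes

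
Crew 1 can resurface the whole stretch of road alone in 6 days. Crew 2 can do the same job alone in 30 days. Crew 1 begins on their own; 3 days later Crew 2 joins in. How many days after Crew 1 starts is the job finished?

In the first 3 days Crew 1 alone does 3/6 = 1/2 of the job, leaving 1/2.
Once everyone is working, combined rate: 1/6 + 1/30 = (5 + 1)/30 = 6/30 = 1/5 per day.
Remaining 1/2 at 1/5 per day takes 5/2 days.
Total from the start = 3 + 5/2 = 11/2 days.

11/2 days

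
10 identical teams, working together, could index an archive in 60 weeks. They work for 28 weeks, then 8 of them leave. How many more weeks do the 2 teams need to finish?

One team does 1/600 of the job per week.
After 28 weeks with 10 teams, 7/15 is done (8/15 left).
With 2 teams the rate is 2/600 = 1/300, so the rest takes 8/15 ÷ 1/300 = 160 weeks.

160 weeks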